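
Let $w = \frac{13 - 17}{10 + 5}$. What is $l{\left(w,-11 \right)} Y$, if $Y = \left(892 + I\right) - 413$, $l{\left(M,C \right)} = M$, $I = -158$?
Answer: $- \frac{428}{5} \approx -85.6$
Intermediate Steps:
$w = - \frac{4}{15} \approx -0.26667$
$Y = 321$ ($Y = \left(892 - 158\right) - 413 = 734 - 413 = 321$)
$l{\left(w,-11 \right)} Y = \left(- \frac{4}{15}\right) 321 = - \frac{428}{5}$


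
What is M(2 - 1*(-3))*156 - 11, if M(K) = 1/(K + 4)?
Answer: 19/3 ≈ 6.3333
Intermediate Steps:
M(K) = 1/(4 + K)
M(2 - 1*(-3))*156 - 11 = 156/(4 + (2 - 1*(-3))) - 11 = 156/(4 + (2 + 3)) - 11 = 156/(4 + 5) - 11 = 156/9 - 11 = (1/9)*156 - 11 = 52/3 - 11 = 19/3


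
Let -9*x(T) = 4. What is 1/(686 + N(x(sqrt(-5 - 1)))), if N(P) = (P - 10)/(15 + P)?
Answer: 131/89772 ≈ 0.0014593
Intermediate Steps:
x(T) = -4/9 (x(T) = -1/9*4 = -4/9)
N(P) = (-10 + P)/(15 + P)
1/(686 + N(x(sqrt(-5 - 1)))) = 1/(686 + (-10 - 4/9)/(15 - 4/9)) = 1/(686 - 94/9/(131/9)) = 1/(686 + (9/131)*(-94/9)) = 1/(686 - 94/131) = 1/(89772/131) = 131/89772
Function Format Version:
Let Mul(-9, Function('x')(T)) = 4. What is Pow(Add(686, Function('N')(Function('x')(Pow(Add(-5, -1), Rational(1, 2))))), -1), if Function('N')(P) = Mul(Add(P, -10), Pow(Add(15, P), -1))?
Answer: Rational(131, 89772) ≈ 0.0014593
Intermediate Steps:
Function('x')(T) = Rational(-4, 9) (Function('x')(T) = Mul(Rational(-1, 9), 4) = Rational(-4, 9))
Function('N')(P) = Mul(Pow(Add(15, P), -1), Add(-10, P)) (Function('N')(P) = Mul(Add(-10, P), Pow(Add(15, P), -1)) = Mul(Pow(Add(15, P), -1), Add(-10, P)))
Pow(Add(686, Function('N')(Function('x')(Pow(Add(-5, -1), Rational(1, 2))))), -1) = Pow(Add(686, Mul(Pow(Add(15, Rational(-4, 9)), -1), Add(-10, Rational(-4, 9)))), -1) = Pow(Add(686, Mul(Pow(Rational(131, 9), -1), Rational(-94, 9))), -1) = Pow(Add(686, Mul(Rational(9, 131), Rational(-94, 9))), -1) = Pow(Add(686, Rational(-94, 131)), -1) = Pow(Rational(89772, 131), -1) = Rational(131, 89772)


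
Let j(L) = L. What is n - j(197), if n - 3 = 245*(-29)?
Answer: -7299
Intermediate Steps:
n = -7102 (n = 3 + 245*(-29) = 3 - 7105 = -7102)
n - j(197) = -7102 - 1*197 = -7102 - 197 = -7299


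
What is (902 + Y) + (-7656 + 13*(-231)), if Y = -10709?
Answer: -20466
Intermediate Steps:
(902 + Y) + (-7656 + 13*(-231)) = (902 - 10709) + (-7656 + 13*(-231)) = -9807 + (-7656 - 3003) = -9807 - 10659 = -20466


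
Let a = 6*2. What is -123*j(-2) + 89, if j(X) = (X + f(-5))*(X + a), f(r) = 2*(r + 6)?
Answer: 89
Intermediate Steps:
f(r) = 12 + 2*r (f(r) = 2*(6 + r) = 12 + 2*r)
a = 12
j(X) = (2 + X)*(12 + X) (j(X) = (X + (12 + 2*(-5)))*(X + 12) = (X + (12 - 10))*(12 + X) = (X + 2)*(12 + X) = (2 + X)*(12 + X))
-123*j(-2) + 89 = -123*(24 + (-2)**2 + 14*(-2)) + 89 = -123*(24 + 4 - 28) + 89 = -123*0 + 89 = 0 + 89 = 89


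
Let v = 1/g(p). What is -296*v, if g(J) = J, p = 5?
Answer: -296/5 ≈ -59.200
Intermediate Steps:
v = ⅕ (v = 1/5 = ⅕ ≈ 0.20000)
-296*v = -296*⅕ = -296/5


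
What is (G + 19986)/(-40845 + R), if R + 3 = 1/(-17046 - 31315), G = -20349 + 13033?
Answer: -612733870/1975450129 ≈ -0.31017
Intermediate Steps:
G = -7316
R = -145084/48361 (R = -3 + 1/(-17046 - 31315) = -3 + 1/(-48361) = -3 - 1/48361 = -145084/48361 ≈ -3.0000)
(G + 19986)/(-40845 + R) = (-7316 + 19986)/(-40845 - 145084/48361) = 12670/(-1975450129/48361) = 12670*(-48361/1975450129) = -612733870/1975450129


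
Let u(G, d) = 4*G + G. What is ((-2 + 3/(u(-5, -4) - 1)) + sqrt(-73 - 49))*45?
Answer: -2475/26 + 45*I*sqrt(122) ≈ -95.192 + 497.04*I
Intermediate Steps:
u(G, d) = 5*G
((-2 + 3/(u(-5, -4) - 1)) + sqrt(-73 - 49))*45 = ((-2 + 3/(5*(-5) - 1)) + sqrt(-73 - 49))*45 = ((-2 + 3/(-25 - 1)) + sqrt(-122))*45 = ((-2 + 3/(-26)) + I*sqrt(122))*45 = ((-2 + 3*(-1/26)) + I*sqrt(122))*45 = ((-2 - 3/26) + I*sqrt(122))*45 = (-55/26 + I*sqrt(122))*45 = -2475/26 + 45*I*sqrt(122)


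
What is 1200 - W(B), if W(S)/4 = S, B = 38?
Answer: 1048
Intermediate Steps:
W(S) = 4*S
1200 - W(B) = 1200 - 4*38 = 1200 - 1*152 = 1200 - 152 = 1048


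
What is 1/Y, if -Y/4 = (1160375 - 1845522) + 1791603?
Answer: -1/4425824 ≈ -2.2595e-7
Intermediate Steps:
Y = -4425824 (Y = -4*((1160375 - 1845522) + 1791603) = -4*(-685147 + 1791603) = -4*1106456 = -4425824)
1/Y = 1/(-4425824) = -1/4425824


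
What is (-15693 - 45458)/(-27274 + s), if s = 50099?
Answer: -61151/22825 ≈ -2.6791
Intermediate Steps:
(-15693 - 45458)/(-27274 + s) = (-15693 - 45458)/(-27274 + 50099) = -61151/22825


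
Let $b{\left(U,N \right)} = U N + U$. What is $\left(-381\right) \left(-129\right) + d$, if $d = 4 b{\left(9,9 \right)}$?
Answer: $49509$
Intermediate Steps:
$b{\left(U,N \right)} = U + N U$ ($b{\left(U,N \right)} = N U + U = U + N U$)
$d = 360$ ($d = 4 \cdot 9 \left(1 + 9\right) = 4 \cdot 9 \cdot 10 = 4 \cdot 90 = 360$)
$\left(-381\right) \left(-129\right) + d = \left(-381\right) \left(-129\right) + 360 = 49149 + 360 = 49509$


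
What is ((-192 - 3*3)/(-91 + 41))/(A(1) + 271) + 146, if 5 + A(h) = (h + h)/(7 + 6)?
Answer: 25260613/173000 ≈ 146.02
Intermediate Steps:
A(h) = -5 + 2*h/13 (A(h) = -5 + (h + h)/(7 + 6) = -5 + (2*h)/13 = -5 + (2*h)*(1/13) = -5 + 2*h/13)
((-192 - 3*3)/(-91 + 41))/(A(1) + 271) + 146 = ((-192 - 3*3)/(-91 + 41))/((-5 + (2/13)*1) + 271) + 146 = ((-192 - 1*9)/(-50))/((-5 + 2/13) + 271) + 146 = ((-192 - 9)*(-1/50))/(-63/13 + 271) + 146 = (-201*(-1/50))/(3460/13) + 146 = (201/50)*(13/3460) + 146 = 2613/173000 + 146 = 25260613/173000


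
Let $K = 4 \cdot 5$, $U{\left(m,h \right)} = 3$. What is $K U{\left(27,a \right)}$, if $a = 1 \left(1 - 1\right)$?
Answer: $60$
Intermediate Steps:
$a = 0$ ($a = 1 \cdot 0 = 0$)
$K = 20$
$K U{\left(27,a \right)} = 20 \cdot 3 = 60$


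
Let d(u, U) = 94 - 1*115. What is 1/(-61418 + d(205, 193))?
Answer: -1/61439 ≈ -1.6276e-5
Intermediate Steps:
d(u, U) = -21 (d(u, U) = 94 - 115 = -21)
1/(-61418 + d(205, 193)) = 1/(-61418 - 21) = 1/(-61439) = -1/61439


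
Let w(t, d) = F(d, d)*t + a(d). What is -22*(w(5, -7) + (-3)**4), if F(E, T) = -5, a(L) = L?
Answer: -1078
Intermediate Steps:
w(t, d) = d - 5*t (w(t, d) = -5*t + d = d - 5*t)
-22*(w(5, -7) + (-3)**4) = -22*((-7 - 5*5) + (-3)**4) = -22*((-7 - 25) + 81) = -22*(-32 + 81) = -22*49 = -1078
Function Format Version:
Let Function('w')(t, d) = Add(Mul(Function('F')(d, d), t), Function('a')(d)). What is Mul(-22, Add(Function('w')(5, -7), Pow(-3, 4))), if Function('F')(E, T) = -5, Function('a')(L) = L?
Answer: -1078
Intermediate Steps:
Function('w')(t, d) = Add(d, Mul(-5, t)) (Function('w')(t, d) = Add(Mul(-5, t), d) = Add(d, Mul(-5, t)))
Mul(-22, Add(Function('w')(5, -7), Pow(-3, 4))) = Mul(-22, Add(Add(-7, Mul(-5, 5)), Pow(-3, 4))) = Mul(-22, Add(Add(-7, -25), 81)) = Mul(-22, Add(-32, 81)) = Mul(-22, 49) = -1078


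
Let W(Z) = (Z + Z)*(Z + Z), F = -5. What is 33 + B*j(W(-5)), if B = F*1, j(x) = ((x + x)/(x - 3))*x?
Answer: -96799/97 ≈ -997.93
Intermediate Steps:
W(Z) = 4*Z**2 (W(Z) = (2*Z)*(2*Z) = 4*Z**2)
j(x) = 2*x**2/(-3 + x) (j(x) = ((2*x)/(-3 + x))*x = (2*x/(-3 + x))*x = 2*x**2/(-3 + x))
B = -5 (B = -5*1 = -5)
33 + B*j(W(-5)) = 33 - 10*(4*(-5)**2)**2/(-3 + 4*(-5)**2) = 33 - 10*(4*25)**2/(-3 + 4*25) = 33 - 10*100**2/(-3 + 100) = 33 - 10*10000/97 = 33 - 5*20000/97 = 33 - 100000/97 = -96799/97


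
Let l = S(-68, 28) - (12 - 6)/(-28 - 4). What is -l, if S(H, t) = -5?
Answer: 77/16 ≈ 4.8125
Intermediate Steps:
l = -77/16 (l = -5 - (12 - 6)/(-28 - 4) = -5 - 6/(-32) = -5 - (-1)*6/32 = -5 - 1*(-3/16) = -5 + 3/16 = -77/16 ≈ -4.8125)
-l = -1*(-77/16) = 77/16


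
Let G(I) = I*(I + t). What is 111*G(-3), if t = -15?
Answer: 5994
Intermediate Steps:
G(I) = I*(-15 + I) (G(I) = I*(I - 15) = I*(-15 + I))
111*G(-3) = 111*(-3*(-15 - 3)) = 111*(-3*(-18)) = 111*54 = 5994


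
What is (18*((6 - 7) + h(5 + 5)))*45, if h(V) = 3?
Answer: 1620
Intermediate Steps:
(18*((6 - 7) + h(5 + 5)))*45 = (18*((6 - 7) + 3))*45 = (18*(-1 + 3))*45 = (18*2)*45 = 36*45 = 1620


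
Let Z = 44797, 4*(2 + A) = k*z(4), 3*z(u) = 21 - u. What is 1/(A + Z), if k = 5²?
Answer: 12/537965 ≈ 2.2306e-5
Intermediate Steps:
z(u) = 7 - u/3 (z(u) = (21 - u)/3 = 7 - u/3)
k = 25
A = 401/12 (A = -2 + (25*(7 - ⅓*4))/4 = -2 + (25*(7 - 4/3))/4 = -2 + (25*(17/3))/4 = -2 + (¼)*(425/3) = -2 + 425/12 = 401/12 ≈ 33.417)
1/(A + Z) = 1/(401/12 + 44797) = 1/(537965/12) = 12/537965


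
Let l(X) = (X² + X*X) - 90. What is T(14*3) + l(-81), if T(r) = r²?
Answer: 14796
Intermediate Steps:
l(X) = -90 + 2*X² (l(X) = (X² + X²) - 90 = 2*X² - 90 = -90 + 2*X²)
T(14*3) + l(-81) = (14*3)² + (-90 + 2*(-81)²) = 42² + (-90 + 2*6561) = 1764 + (-90 + 13122) = 1764 + 13032 = 14796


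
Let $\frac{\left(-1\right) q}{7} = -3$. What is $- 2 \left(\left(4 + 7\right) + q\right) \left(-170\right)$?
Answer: $10880$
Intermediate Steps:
$q = 21$ ($q = \left(-7\right) \left(-3\right) = 21$)
$- 2 \left(\left(4 + 7\right) + q\right) \left(-170\right) = - 2 \left(\left(4 + 7\right) + 21\right) \left(-170\right) = - 2 \left(11 + 21\right) \left(-170\right) = \left(-2\right) 32 \left(-170\right) = \left(-64\right) \left(-170\right) = 10880$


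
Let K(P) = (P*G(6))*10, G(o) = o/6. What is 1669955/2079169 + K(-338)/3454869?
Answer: 5762448169675/7183256523861 ≈ 0.80221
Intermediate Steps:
G(o) = o/6 (G(o) = o*(⅙) = o/6)
K(P) = 10*P (K(P) = (P*((⅙)*6))*10 = (P*1)*10 = P*10 = 10*P)
1669955/2079169 + K(-338)/3454869 = 1669955/2079169 + (10*(-338))/3454869 = 1669955*(1/2079169) - 3380*1/3454869 = 1669955/2079169 - 3380/3454869 = 5762448169675/7183256523861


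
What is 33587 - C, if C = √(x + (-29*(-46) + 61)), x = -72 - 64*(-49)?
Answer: 33587 - 7*√91 ≈ 33520.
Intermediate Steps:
x = 3064 (x = -72 + 3136 = 3064)
C = 7*√91 (C = √(3064 + (-29*(-46) + 61)) = √(3064 + (1334 + 61)) = √(3064 + 1395) = √4459 = 7*√91 ≈ 66.776)
33587 - C = 33587 - 7*√91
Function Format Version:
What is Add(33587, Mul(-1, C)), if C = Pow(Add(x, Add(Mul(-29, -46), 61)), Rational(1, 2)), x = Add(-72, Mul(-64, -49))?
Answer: Add(33587, Mul(-7, Pow(91, Rational(1, 2)))) ≈ 33520.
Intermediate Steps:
x = 3064 (x = Add(-72, 3136) = 3064)
C = Mul(7, Pow(91, Rational(1, 2))) (C = Pow(Add(3064, Add(Mul(-29, -46), 61)), Rational(1, 2)) = Pow(Add(3064, Add(1334, 61)), Rational(1, 2)) = Pow(Add(3064, 1395), Rational(1, 2)) = Pow(4459, Rational(1, 2)) = Mul(7, Pow(91, Rational(1, 2))) ≈ 66.776)
Add(33587, Mul(-1, C)) = Add(33587, Mul(-1, Mul(7, Pow(91, Rational(1, 2))))) = Add(33587, Mul(-7, Pow(91, Rational(1, 2))))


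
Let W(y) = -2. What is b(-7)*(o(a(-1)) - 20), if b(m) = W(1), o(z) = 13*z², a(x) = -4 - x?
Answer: -194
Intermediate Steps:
b(m) = -2
b(-7)*(o(a(-1)) - 20) = -2*(13*(-4 - 1*(-1))² - 20) = -2*(13*(-4 + 1)² - 20) = -2*(13*(-3)² - 20) = -2*(13*9 - 20) = -2*(117 - 20) = -2*97 = -194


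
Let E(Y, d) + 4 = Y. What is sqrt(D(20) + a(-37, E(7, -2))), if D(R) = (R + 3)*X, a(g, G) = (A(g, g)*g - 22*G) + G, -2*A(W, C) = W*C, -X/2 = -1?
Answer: sqrt(101238)/2 ≈ 159.09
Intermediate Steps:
X = 2 (X = -2*(-1) = 2)
E(Y, d) = -4 + Y
A(W, C) = -C*W/2 (A(W, C) = -W*C/2 = -C*W/2)
a(g, G) = -21*G - g**3/2 (a(g, G) = ((-g*g/2)*g - 22*G) + G = ((-g**2/2)*g - 22*G) + G = (-g**3/2 - 22*G) + G = (-22*G - g**3/2) + G = -21*G - g**3/2)
D(R) = 6 + 2*R (D(R) = (R + 3)*2 = (3 + R)*2 = 6 + 2*R)
sqrt(D(20) + a(-37, E(7, -2))) = sqrt((6 + 2*20) + (-21*(-4 + 7) - 1/2*(-37)**3)) = sqrt((6 + 40) + (-21*3 - 1/2*(-50653))) = sqrt(46 + (-63 + 50653/2)) = sqrt(46 + 50527/2) = sqrt(50619/2) = sqrt(101238)/2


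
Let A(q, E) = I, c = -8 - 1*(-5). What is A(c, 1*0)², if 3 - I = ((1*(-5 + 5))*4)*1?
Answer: 9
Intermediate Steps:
c = -3 (c = -8 + 5 = -3)
I = 3 (I = 3 - (1*(-5 + 5))*4 = 3 - (1*0)*4 = 3 - 0*4 = 3 - 0 = 3 - 1*0 = 3 + 0 = 3)
A(q, E) = 3
A(c, 1*0)² = 3² = 9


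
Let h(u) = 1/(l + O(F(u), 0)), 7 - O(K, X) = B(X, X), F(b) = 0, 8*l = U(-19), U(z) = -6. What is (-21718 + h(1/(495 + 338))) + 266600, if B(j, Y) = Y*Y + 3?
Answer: 3183470/13 ≈ 2.4488e+5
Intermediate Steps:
l = -¾ (l = (⅛)*(-6) = -¾ ≈ -0.75000)
B(j, Y) = 3 + Y² (B(j, Y) = Y² + 3 = 3 + Y²)
O(K, X) = 4 - X² (O(K, X) = 7 - (3 + X²) = 7 + (-3 - X²) = 4 - X²)
h(u) = 4/13 (h(u) = 1/(-¾ + (4 - 1*0²)) = 1/(-¾ + (4 - 1*0)) = 1/(-¾ + (4 + 0)) = 1/(-¾ + 4) = 1/(13/4) = 4/13)
(-21718 + h(1/(495 + 338))) + 266600 = (-21718 + 4/13) + 266600 = -282330/13 + 266600 = 3183470/13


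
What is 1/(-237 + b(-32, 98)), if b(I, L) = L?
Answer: -1/139 ≈ -0.0071942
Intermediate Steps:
1/(-237 + b(-32, 98)) = 1/(-237 + 98) = 1/(-139) = -1/139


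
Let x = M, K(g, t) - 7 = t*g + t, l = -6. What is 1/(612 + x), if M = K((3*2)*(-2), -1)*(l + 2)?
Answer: 1/540 ≈ 0.0018519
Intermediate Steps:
K(g, t) = 7 + t + g*t (K(g, t) = 7 + (t*g + t) = 7 + (g*t + t) = 7 + (t + g*t) = 7 + t + g*t)
M = -72 (M = (7 - 1 + ((3*2)*(-2))*(-1))*(-6 + 2) = (7 - 1 + (6*(-2))*(-1))*(-4) = (7 - 1 - 12*(-1))*(-4) = (7 - 1 + 12)*(-4) = 18*(-4) = -72)
x = -72
1/(612 + x) = 1/(612 - 72) = 1/540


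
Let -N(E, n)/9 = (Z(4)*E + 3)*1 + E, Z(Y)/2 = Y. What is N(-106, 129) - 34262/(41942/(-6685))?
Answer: 294011524/20971 ≈ 14020.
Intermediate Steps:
Z(Y) = 2*Y
N(E, n) = -27 - 81*E (N(E, n) = -9*(((2*4)*E + 3)*1 + E) = -9*((8*E + 3)*1 + E) = -9*((3 + 8*E)*1 + E) = -9*((3 + 8*E) + E) = -9*(3 + 9*E) = -27 - 81*E)
N(-106, 129) - 34262/(41942/(-6685)) = (-27 - 81*(-106)) - 34262/(41942/(-6685)) = (-27 + 8586) - 34262/(41942*(-1/6685)) = 8559 - 34262/(-41942/6685) = 8559 - 34262*(-6685/41942) = 8559 + 114520735/20971 = 294011524/20971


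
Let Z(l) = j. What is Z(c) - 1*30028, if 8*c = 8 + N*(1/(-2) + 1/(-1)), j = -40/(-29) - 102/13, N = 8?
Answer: -11322994/377 ≈ -30034.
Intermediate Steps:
j = -2438/377 (j = -40*(-1/29) - 102*1/13 = 40/29 - 102/13 = -2438/377 ≈ -6.4668)
c = -½ (c = (8 + 8*(1/(-2) + 1/(-1)))/8 = (8 + 8*(1*(-½) + 1*(-1)))/8 = (8 + 8*(-½ - 1))/8 = (8 + 8*(-3/2))/8 = (8 - 12)/8 = (⅛)*(-4) = -½ ≈ -0.50000)
Z(l) = -2438/377
Z(c) - 1*30028 = -2438/377 - 1*30028 = -2438/377 - 30028 = -11322994/377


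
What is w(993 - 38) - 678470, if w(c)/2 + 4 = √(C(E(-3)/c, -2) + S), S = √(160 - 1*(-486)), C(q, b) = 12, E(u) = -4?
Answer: -678478 + 2*√(12 + √646) ≈ -6.7847e+5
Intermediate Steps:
S = √646 (S = √(160 + 486) = √646 ≈ 25.417)
w(c) = -8 + 2*√(12 + √646)
w(993 - 38) - 678470 = (-8 + 2*√(12 + √646)) - 678470 = -678478 + 2*√(12 + √646)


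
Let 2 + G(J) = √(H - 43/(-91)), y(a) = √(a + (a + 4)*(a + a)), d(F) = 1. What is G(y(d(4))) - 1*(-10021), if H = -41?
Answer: 10019 + 2*I*√83902/91 ≈ 10019.0 + 6.3661*I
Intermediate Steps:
y(a) = √(a + 2*a*(4 + a)) (y(a) = √(a + (4 + a)*(2*a)) = √(a + 2*a*(4 + a)))
G(J) = -2 + 2*I*√83902/91 (G(J) = -2 + √(-41 - 43/(-91)) = -2 + √(-41 - 43*(-1/91)) = -2 + √(-41 + 43/91) = -2 + √(-3688/91) = -2 + 2*I*√83902/91)
G(y(d(4))) - 1*(-10021) = (-2 + 2*I*√83902/91) - 1*(-10021) = (-2 + 2*I*√83902/91) + 10021 = 10019 + 2*I*√83902/91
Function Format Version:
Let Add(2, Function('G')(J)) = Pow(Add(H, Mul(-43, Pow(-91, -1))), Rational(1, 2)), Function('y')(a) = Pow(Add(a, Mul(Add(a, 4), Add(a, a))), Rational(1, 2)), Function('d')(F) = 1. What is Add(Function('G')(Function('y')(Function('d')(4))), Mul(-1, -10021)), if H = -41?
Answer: Add(10019, Mul(Rational(2, 91), I, Pow(83902, Rational(1, 2)))) ≈ Add(10019., Mul(6.3661, I))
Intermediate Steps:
Function('y')(a) = Pow(Add(a, Mul(2, a, Add(4, a))), Rational(1, 2)) (Function('y')(a) = Pow(Add(a, Mul(Add(4, a), Mul(2, a))), Rational(1, 2)) = Pow(Add(a, Mul(2, a, Add(4, a))), Rational(1, 2)))
Function('G')(J) = Add(-2, Mul(Rational(2, 91), I, Pow(83902, Rational(1, 2)))) (Function('G')(J) = Add(-2, Pow(Add(-41, Mul(-43, Pow(-91, -1))), Rational(1, 2))) = Add(-2, Pow(Add(-41, Mul(-43, Rational(-1, 91))), Rational(1, 2))) = Add(-2, Pow(Add(-41, Rational(43, 91)), Rational(1, 2))) = Add(-2, Pow(Rational(-3688, 91), Rational(1, 2))) = Add(-2, Mul(Rational(2, 91), I, Pow(83902, Rational(1, 2)))))
Add(Function('G')(Function('y')(Function('d')(4))), Mul(-1, -10021)) = Add(Add(-2, Mul(Rational(2, 91), I, Pow(83902, Rational(1, 2)))), Mul(-1, -10021)) = Add(Add(-2, Mul(Rational(2, 91), I, Pow(83902, Rational(1, 2)))), 10021) = Add(10019, Mul(Rational(2, 91), I, Pow(83902, Rational(1, 2))))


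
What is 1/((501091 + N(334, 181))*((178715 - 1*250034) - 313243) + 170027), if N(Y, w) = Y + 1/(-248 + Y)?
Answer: -43/8291639917670 ≈ -5.1859e-12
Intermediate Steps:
1/((501091 + N(334, 181))*((178715 - 1*250034) - 313243) + 170027) = 1/((501091 + (1 + 334**2 - 248*334)/(-248 + 334))*((178715 - 1*250034) - 313243) + 170027) = 1/((501091 + (1 + 111556 - 82832)/86)*((178715 - 250034) - 313243) + 170027) = 1/((501091 + (1/86)*28725)*(-71319 - 313243) + 170027) = 1/((501091 + 28725/86)*(-384562) + 170027) = 1/((43122551/86)*(-384562) + 170027) = 1/(-8291647228831/43 + 170027) = 1/(-8291639917670/43) = -43/8291639917670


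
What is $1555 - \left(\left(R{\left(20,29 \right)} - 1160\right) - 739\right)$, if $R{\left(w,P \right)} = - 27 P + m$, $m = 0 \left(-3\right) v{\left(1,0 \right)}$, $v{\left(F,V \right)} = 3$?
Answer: $4237$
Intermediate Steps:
$m = 0$ ($m = 0 \left(-3\right) 3 = 0 \cdot 3 = 0$)
$R{\left(w,P \right)} = - 27 P$ ($R{\left(w,P \right)} = - 27 P + 0 = - 27 P$)
$1555 - \left(\left(R{\left(20,29 \right)} - 1160\right) - 739\right) = 1555 - \left(\left(\left(-27\right) 29 - 1160\right) - 739\right) = 1555 - \left(\left(-783 - 1160\right) - 739\right) = 1555 - \left(-1943 - 739\right) = 1555 - -2682 = 1555 + 2682 = 4237$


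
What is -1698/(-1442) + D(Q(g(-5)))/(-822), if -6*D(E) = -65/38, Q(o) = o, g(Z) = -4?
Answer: 159069319/135126936 ≈ 1.1772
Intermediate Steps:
D(E) = 65/228 (D(E) = -(-65)/(6*38) = -⅙*(-65/38) = 65/228)
-1698/(-1442) + D(Q(g(-5)))/(-822) = -1698/(-1442) + (65/228)/(-822) = -1698*(-1/1442) + (65/228)*(-1/822) = 849/721 - 65/187416 = 159069319/135126936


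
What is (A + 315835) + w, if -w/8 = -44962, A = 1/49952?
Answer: 33744124513/49952 ≈ 6.7553e+5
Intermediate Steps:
A = 1/49952 ≈ 2.0019e-5
w = 359696 (w = -8*(-44962) = 359696)
(A + 315835) + w = (1/49952 + 315835) + 359696 = 15776589921/49952 + 359696 = 33744124513/49952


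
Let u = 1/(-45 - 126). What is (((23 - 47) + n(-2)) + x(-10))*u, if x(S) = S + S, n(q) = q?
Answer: 46/171 ≈ 0.26901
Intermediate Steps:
u = -1/171 (u = 1/(-171) = -1/171 ≈ -0.0058480)
x(S) = 2*S
(((23 - 47) + n(-2)) + x(-10))*u = (((23 - 47) - 2) + 2*(-10))*(-1/171) = ((-24 - 2) - 20)*(-1/171) = (-26 - 20)*(-1/171) = -46*(-1/171) = 46/171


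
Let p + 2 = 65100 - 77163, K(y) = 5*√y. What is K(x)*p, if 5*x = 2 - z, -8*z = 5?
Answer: -12065*√210/4 ≈ -43710.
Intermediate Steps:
z = -5/8 (z = -⅛*5 = -5/8 ≈ -0.62500)
x = 21/40 (x = (2 - 1*(-5/8))/5 = (2 + 5/8)/5 = (⅕)*(21/8) = 21/40 ≈ 0.52500)
p = -12065 (p = -2 + (65100 - 77163) = -2 - 12063 = -12065)
K(x)*p = (5*√(21/40))*(-12065) = (5*(√210/20))*(-12065) = (√210/4)*(-12065) = -12065*√210/4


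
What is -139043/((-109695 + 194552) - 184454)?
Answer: 139043/99597 ≈ 1.3961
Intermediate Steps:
-139043/((-109695 + 194552) - 184454) = -139043/(84857 - 184454) = -139043/(-99597) = -139043*(-1/99597) = 139043/99597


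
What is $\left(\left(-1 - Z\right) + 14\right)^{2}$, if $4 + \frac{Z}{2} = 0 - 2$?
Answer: $625$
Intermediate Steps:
$Z = -12$ ($Z = -8 + 2 \left(0 - 2\right) = -8 + 2 \left(-2\right) = -8 - 4 = -12$)
$\left(\left(-1 - Z\right) + 14\right)^{2} = \left(\left(-1 - -12\right) + 14\right)^{2} = \left(\left(-1 + 12\right) + 14\right)^{2} = \left(11 + 14\right)^{2} = 25^{2} = 625$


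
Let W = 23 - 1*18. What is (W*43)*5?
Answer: 1075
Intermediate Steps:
W = 5 (W = 23 - 18 = 5)
(W*43)*5 = (5*43)*5 = 215*5 = 1075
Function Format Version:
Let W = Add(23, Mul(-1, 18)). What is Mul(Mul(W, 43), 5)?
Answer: 1075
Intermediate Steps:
W = 5 (W = Add(23, -18) = 5)
Mul(Mul(W, 43), 5) = Mul(Mul(5, 43), 5) = Mul(215, 5) = 1075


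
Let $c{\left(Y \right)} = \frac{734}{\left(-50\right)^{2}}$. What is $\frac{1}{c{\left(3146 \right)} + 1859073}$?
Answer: $\frac{1250}{2323841617} \approx 5.379 \cdot 10^{-7}$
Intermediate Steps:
$c{\left(Y \right)} = \frac{367}{1250}$ ($c{\left(Y \right)} = \frac{734}{2500} = 734 \cdot \frac{1}{2500} = \frac{367}{1250}$)
$\frac{1}{c{\left(3146 \right)} + 1859073} = \frac{1}{\frac{367}{1250} + 1859073} = \frac{1}{\frac{2323841617}{1250}} = \frac{1250}{2323841617}$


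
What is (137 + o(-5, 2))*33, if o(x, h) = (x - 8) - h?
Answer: 4026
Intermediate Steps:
o(x, h) = -8 + x - h (o(x, h) = (-8 + x) - h = -8 + x - h)
(137 + o(-5, 2))*33 = (137 + (-8 - 5 - 1*2))*33 = (137 + (-8 - 5 - 2))*33 = (137 - 15)*33 = 122*33 = 4026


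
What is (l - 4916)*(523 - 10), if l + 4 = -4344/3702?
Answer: -1557654732/617 ≈ -2.5246e+6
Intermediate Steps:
l = -3192/617 (l = -4 - 4344/3702 = -4 - 4344*1/3702 = -4 - 724/617 = -3192/617 ≈ -5.1734)
(l - 4916)*(523 - 10) = (-3192/617 - 4916)*(523 - 10) = -3036364/617*513 = -1557654732/617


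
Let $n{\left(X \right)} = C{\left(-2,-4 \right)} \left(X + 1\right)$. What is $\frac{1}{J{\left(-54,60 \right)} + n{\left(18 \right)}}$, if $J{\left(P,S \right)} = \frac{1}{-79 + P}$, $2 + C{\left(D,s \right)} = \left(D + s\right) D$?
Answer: $\frac{133}{25269} \approx 0.0052634$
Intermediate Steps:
$C{\left(D,s \right)} = -2 + D \left(D + s\right)$ ($C{\left(D,s \right)} = -2 + \left(D + s\right) D = -2 + D \left(D + s\right)$)
$n{\left(X \right)} = 10 + 10 X$ ($n{\left(X \right)} = \left(-2 + \left(-2\right)^{2} - -8\right) \left(X + 1\right) = \left(-2 + 4 + 8\right) \left(1 + X\right) = 10 \left(1 + X\right) = 10 + 10 X$)
$\frac{1}{J{\left(-54,60 \right)} + n{\left(18 \right)}} = \frac{1}{\frac{1}{-79 - 54} + \left(10 + 10 \cdot 18\right)} = \frac{1}{\frac{1}{-133} + \left(10 + 180\right)} = \frac{1}{- \frac{1}{133} + 190} = \frac{1}{\frac{25269}{133}} = \frac{133}{25269}$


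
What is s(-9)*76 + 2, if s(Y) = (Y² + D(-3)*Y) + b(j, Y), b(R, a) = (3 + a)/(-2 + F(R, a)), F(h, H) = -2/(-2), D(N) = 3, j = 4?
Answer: 4562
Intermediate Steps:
F(h, H) = 1 (F(h, H) = -2*(-½) = 1)
b(R, a) = -3 - a (b(R, a) = (3 + a)/(-2 + 1) = (3 + a)/(-1) = (3 + a)*(-1) = -3 - a)
s(Y) = -3 + Y² + 2*Y (s(Y) = (Y² + 3*Y) + (-3 - Y) = -3 + Y² + 2*Y)
s(-9)*76 + 2 = (-3 + (-9)² + 2*(-9))*76 + 2 = (-3 + 81 - 18)*76 + 2 = 60*76 + 2 = 4560 + 2 = 4562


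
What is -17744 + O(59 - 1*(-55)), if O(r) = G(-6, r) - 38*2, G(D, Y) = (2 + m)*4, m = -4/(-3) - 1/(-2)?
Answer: -53414/3 ≈ -17805.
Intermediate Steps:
m = 11/6 (m = -4*(-⅓) - 1*(-½) = 4/3 + ½ = 11/6 ≈ 1.8333)
G(D, Y) = 46/3 (G(D, Y) = (2 + 11/6)*4 = (23/6)*4 = 46/3)
O(r) = -182/3 (O(r) = 46/3 - 38*2 = 46/3 - 1*76 = 46/3 - 76 = -182/3)
-17744 + O(59 - 1*(-55)) = -17744 - 182/3 = -53414/3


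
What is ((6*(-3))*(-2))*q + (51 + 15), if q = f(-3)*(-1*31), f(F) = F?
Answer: 3414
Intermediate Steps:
q = 93 (q = -(-3)*31 = -3*(-31) = 93)
((6*(-3))*(-2))*q + (51 + 15) = ((6*(-3))*(-2))*93 + (51 + 15) = -18*(-2)*93 + 66 = 36*93 + 66 = 3348 + 66 = 3414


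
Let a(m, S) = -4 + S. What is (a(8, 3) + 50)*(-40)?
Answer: -1960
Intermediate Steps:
(a(8, 3) + 50)*(-40) = ((-4 + 3) + 50)*(-40) = (-1 + 50)*(-40) = 49*(-40) = -1960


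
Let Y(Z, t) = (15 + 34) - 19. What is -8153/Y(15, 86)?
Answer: -8153/30 ≈ -271.77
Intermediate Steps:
Y(Z, t) = 30 (Y(Z, t) = 49 - 19 = 30)
-8153/Y(15, 86) = -8153/30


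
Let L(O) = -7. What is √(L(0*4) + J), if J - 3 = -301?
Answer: I*√305 ≈ 17.464*I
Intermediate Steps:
J = -298 (J = 3 - 301 = -298)
√(L(0*4) + J) = √(-7 - 298) = √(-305) = I*√305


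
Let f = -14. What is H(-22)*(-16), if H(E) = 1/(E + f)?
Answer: 4/9 ≈ 0.44444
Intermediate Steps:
H(E) = 1/(-14 + E) (H(E) = 1/(E - 14) = 1/(-14 + E))
H(-22)*(-16) = -16/(-14 - 22) = -16/(-36) = -1/36*(-16) = 4/9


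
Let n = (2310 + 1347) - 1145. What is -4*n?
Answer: -10048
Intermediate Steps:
n = 2512 (n = 3657 - 1145 = 2512)
-4*n = -4*2512 = -10048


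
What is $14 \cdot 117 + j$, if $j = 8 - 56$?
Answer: $1590$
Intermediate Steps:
$j = -48$ ($j = 8 - 56 = -48$)
$14 \cdot 117 + j = 14 \cdot 117 - 48 = 1638 - 48 = 1590$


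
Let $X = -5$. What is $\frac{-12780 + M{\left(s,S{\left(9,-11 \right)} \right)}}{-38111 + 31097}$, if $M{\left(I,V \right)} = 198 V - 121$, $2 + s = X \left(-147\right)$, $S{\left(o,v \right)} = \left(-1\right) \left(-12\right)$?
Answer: $\frac{10525}{7014} \approx 1.5006$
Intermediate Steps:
$S{\left(o,v \right)} = 12$
$s = 733$ ($s = -2 - -735 = -2 + 735 = 733$)
$M{\left(I,V \right)} = -121 + 198 V$
$\frac{-12780 + M{\left(s,S{\left(9,-11 \right)} \right)}}{-38111 + 31097} = \frac{-12780 + \left(-121 + 198 \cdot 12\right)}{-38111 + 31097} = \frac{-12780 + \left(-121 + 2376\right)}{-7014} = \left(-12780 + 2255\right) \left(- \frac{1}{7014}\right) = \left(-10525\right) \left(- \frac{1}{7014}\right) = \frac{10525}{7014}$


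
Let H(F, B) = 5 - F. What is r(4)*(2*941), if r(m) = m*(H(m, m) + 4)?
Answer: 37640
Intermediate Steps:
r(m) = m*(9 - m) (r(m) = m*((5 - m) + 4) = m*(9 - m))
r(4)*(2*941) = (4*(9 - 1*4))*(2*941) = (4*(9 - 4))*1882 = (4*5)*1882 = 20*1882 = 37640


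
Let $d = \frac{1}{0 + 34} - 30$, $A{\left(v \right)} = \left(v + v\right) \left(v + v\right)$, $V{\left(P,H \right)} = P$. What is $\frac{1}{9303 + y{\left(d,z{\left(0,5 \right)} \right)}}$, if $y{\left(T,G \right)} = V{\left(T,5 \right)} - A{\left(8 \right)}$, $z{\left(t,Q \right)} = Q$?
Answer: $\frac{34}{306579} \approx 0.0001109$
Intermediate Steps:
$A{\left(v \right)} = 4 v^{2}$ ($A{\left(v \right)} = 2 v 2 v = 4 v^{2}$)
$d = - \frac{1019}{34}$ ($d = \frac{1}{34} - 30 = - \frac{1019}{34} \approx -29.971$)
$y{\left(T,G \right)} = -256 + T$ ($y{\left(T,G \right)} = T - 4 \cdot 8^{2} = T - 4 \cdot 64 = T - 256 = -256 + T$)
$\frac{1}{9303 + y{\left(d,z{\left(0,5 \right)} \right)}} = \frac{1}{9303 - \frac{9723}{34}} = \frac{1}{\frac{306579}{34}} = \frac{34}{306579}$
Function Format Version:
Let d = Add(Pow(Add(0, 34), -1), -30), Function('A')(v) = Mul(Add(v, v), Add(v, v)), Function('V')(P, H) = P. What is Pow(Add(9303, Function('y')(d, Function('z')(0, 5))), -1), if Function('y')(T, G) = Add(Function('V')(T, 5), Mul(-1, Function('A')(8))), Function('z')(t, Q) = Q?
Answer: Rational(34, 306579) ≈ 0.00011090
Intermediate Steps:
Function('A')(v) = Mul(4, Pow(v, 2)) (Function('A')(v) = Mul(Mul(2, v), Mul(2, v)) = Mul(4, Pow(v, 2)))
d = Rational(-1019, 34) (d = Add(Pow(34, -1), -30) = Add(Rational(1, 34), -30) = Rational(-1019, 34) ≈ -29.971)
Function('y')(T, G) = Add(-256, T) (Function('y')(T, G) = Add(T, Mul(-1, Mul(4, Pow(8, 2)))) = Add(T, Mul(-1, Mul(4, 64))) = Add(T, Mul(-1, 256)) = Add(T, -256) = Add(-256, T))
Pow(Add(9303, Function('y')(d, Function('z')(0, 5))), -1) = Pow(Add(9303, Add(-256, Rational(-1019, 34))), -1) = Pow(Add(9303, Rational(-9723, 34)), -1) = Pow(Rational(306579, 34), -1) = Rational(34, 306579)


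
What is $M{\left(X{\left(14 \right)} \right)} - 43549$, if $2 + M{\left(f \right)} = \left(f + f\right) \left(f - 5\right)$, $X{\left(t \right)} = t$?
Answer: $-43299$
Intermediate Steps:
$M{\left(f \right)} = -2 + 2 f \left(-5 + f\right)$ ($M{\left(f \right)} = -2 + \left(f + f\right) \left(f - 5\right) = -2 + 2 f \left(-5 + f\right)$)
$M{\left(X{\left(14 \right)} \right)} - 43549 = \left(-2 - 140 + 2 \cdot 14^{2}\right) - 43549 = \left(-2 - 140 + 2 \cdot 196\right) - 43549 = \left(-2 - 140 + 392\right) - 43549 = 250 - 43549 = -43299$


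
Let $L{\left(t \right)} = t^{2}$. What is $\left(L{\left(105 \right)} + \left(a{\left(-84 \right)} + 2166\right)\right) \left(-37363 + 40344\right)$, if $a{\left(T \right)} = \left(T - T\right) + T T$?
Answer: $60356307$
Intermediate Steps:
$a{\left(T \right)} = T^{2}$ ($a{\left(T \right)} = 0 + T^{2} = T^{2}$)
$\left(L{\left(105 \right)} + \left(a{\left(-84 \right)} + 2166\right)\right) \left(-37363 + 40344\right) = \left(105^{2} + \left(\left(-84\right)^{2} + 2166\right)\right) \left(-37363 + 40344\right) = \left(11025 + \left(7056 + 2166\right)\right) 2981 = \left(11025 + 9222\right) 2981 = 20247 \cdot 2981 = 60356307$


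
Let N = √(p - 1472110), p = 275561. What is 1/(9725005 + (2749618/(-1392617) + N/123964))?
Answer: 289830637873205294906681396144/2818603830221216263842996257151397605 - 240413563721523196*I*√1196549/2818603830221216263842996257151397605 ≈ 1.0283e-7 - 9.3302e-17*I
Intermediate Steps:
N = I*√1196549 (N = √(275561 - 1472110) = √(-1196549) = I*√1196549 ≈ 1093.9*I)
1/(9725005 + (2749618/(-1392617) + N/123964)) = 1/(9725005 + (2749618/(-1392617) + (I*√1196549)/123964)) = 1/(9725005 + (2749618*(-1/1392617) + (I*√1196549)*(1/123964))) = 1/(9725005 + (-2749618/1392617 + I*√1196549/123964)) = 1/(13543204538467/1392617 + I*√1196549/123964)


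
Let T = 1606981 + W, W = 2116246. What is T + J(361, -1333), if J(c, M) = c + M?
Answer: 3722255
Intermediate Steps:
J(c, M) = M + c
T = 3723227 (T = 1606981 + 2116246 = 3723227)
T + J(361, -1333) = 3723227 + (-1333 + 361) = 3723227 - 972 = 3722255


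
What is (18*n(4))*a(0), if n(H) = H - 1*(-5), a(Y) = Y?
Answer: 0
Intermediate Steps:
n(H) = 5 + H (n(H) = H + 5 = 5 + H)
(18*n(4))*a(0) = (18*(5 + 4))*0 = (18*9)*0 = 162*0 = 0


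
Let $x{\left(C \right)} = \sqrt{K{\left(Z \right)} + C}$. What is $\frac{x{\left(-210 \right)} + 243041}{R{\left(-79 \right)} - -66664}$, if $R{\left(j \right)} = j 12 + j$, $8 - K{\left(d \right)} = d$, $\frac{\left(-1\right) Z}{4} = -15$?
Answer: $\frac{243041}{65637} + \frac{i \sqrt{262}}{65637} \approx 3.7028 + 0.0002466 i$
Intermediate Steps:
$Z = 60$ ($Z = \left(-4\right) \left(-15\right) = 60$)
$K{\left(d \right)} = 8 - d$
$x{\left(C \right)} = \sqrt{-52 + C}$ ($x{\left(C \right)} = \sqrt{\left(8 - 60\right) + C} = \sqrt{-52 + C}$)
$R{\left(j \right)} = 13 j$ ($R{\left(j \right)} = 12 j + j = 13 j$)
$\frac{x{\left(-210 \right)} + 243041}{R{\left(-79 \right)} - -66664} = \frac{\sqrt{-52 - 210} + 243041}{13 \left(-79\right) - -66664} = \frac{\sqrt{-262} + 243041}{-1027 + \left(-75490 + 142154\right)} = \frac{i \sqrt{262} + 243041}{-1027 + 66664} = \frac{243041 + i \sqrt{262}}{65637} = \left(243041 + i \sqrt{262}\right) \frac{1}{65637} = \frac{243041}{65637} + \frac{i \sqrt{262}}{65637}$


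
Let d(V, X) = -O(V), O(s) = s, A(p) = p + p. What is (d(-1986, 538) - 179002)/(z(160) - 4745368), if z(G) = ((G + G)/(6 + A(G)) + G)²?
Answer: 587892263/15673893099 ≈ 0.037508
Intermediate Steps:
A(p) = 2*p
z(G) = (G + 2*G/(6 + 2*G))² (z(G) = ((G + G)/(6 + 2*G) + G)² = ((2*G)/(6 + 2*G) + G)² = (2*G/(6 + 2*G) + G)² = (G + 2*G/(6 + 2*G))²)
d(V, X) = -V
(d(-1986, 538) - 179002)/(z(160) - 4745368) = (-1*(-1986) - 179002)/(160²*(4 + 160)²/(3 + 160)² - 4745368) = (1986 - 179002)/(25600*164²/163² - 4745368) = -177016/(25600*(1/26569)*26896 - 4745368) = -177016/(688537600/26569 - 4745368) = -177016/(-125391144792/26569) = -177016*(-26569/125391144792) = 587892263/15673893099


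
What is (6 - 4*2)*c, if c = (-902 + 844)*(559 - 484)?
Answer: 8700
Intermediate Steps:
c = -4350 (c = -58*75 = -4350)
(6 - 4*2)*c = (6 - 4*2)*(-4350) = (6 - 8)*(-4350) = -2*(-4350) = 8700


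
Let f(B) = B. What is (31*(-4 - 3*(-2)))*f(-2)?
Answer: -124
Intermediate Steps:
(31*(-4 - 3*(-2)))*f(-2) = (31*(-4 - 3*(-2)))*(-2) = (31*(-4 + 6))*(-2) = (31*2)*(-2) = 62*(-2) = -124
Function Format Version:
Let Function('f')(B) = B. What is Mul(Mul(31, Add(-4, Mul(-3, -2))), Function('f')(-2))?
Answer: -124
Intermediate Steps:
Mul(Mul(31, Add(-4, Mul(-3, -2))), Function('f')(-2)) = Mul(Mul(31, Add(-4, Mul(-3, -2))), -2) = Mul(Mul(31, Add(-4, 6)), -2) = Mul(Mul(31, 2), -2) = Mul(62, -2) = -124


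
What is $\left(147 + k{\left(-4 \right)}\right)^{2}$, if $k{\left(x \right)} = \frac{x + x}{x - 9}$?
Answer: $\frac{3682561}{169} \approx 21790.0$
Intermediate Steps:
$k{\left(x \right)} = \frac{2 x}{-9 + x}$
$\left(147 + k{\left(-4 \right)}\right)^{2} = \left(147 + 2 \left(-4\right) \frac{1}{-9 - 4}\right)^{2} = \left(147 + 2 \left(-4\right) \frac{1}{-13}\right)^{2} = \left(147 + 2 \left(-4\right) \left(- \frac{1}{13}\right)\right)^{2} = \left(147 + \frac{8}{13}\right)^{2} = \left(\frac{1919}{13}\right)^{2} = \frac{3682561}{169}$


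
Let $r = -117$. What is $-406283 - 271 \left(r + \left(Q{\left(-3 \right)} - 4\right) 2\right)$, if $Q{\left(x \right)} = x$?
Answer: $-370782$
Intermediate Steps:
$-406283 - 271 \left(r + \left(Q{\left(-3 \right)} - 4\right) 2\right) = -406283 - 271 \left(-117 + \left(-3 - 4\right) 2\right) = -406283 - 271 \left(-117 - 14\right) = -406283 - -35501 = -406283 + 35501 = -370782$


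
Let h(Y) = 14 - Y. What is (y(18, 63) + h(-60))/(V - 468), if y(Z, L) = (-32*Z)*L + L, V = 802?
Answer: -36151/334 ≈ -108.24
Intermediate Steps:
y(Z, L) = L - 32*L*Z (y(Z, L) = -32*L*Z + L = L - 32*L*Z)
(y(18, 63) + h(-60))/(V - 468) = (63*(1 - 32*18) + (14 - 1*(-60)))/(802 - 468) = (63*(1 - 576) + (14 + 60))/334 = (63*(-575) + 74)*(1/334) = (-36225 + 74)*(1/334) = -36151*1/334 = -36151/334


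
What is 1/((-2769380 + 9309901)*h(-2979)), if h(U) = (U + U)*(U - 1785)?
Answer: 1/185645572498152 ≈ 5.3866e-15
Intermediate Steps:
h(U) = 2*U*(-1785 + U) (h(U) = (2*U)*(-1785 + U) = 2*U*(-1785 + U))
1/((-2769380 + 9309901)*h(-2979)) = 1/((-2769380 + 9309901)*((2*(-2979)*(-1785 - 2979)))) = 1/(6540521*((2*(-2979)*(-4764)))) = (1/6540521)/28383912 = (1/6540521)*(1/28383912) = 1/185645572498152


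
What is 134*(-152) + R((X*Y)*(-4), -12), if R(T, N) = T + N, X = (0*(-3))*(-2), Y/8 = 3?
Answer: -20380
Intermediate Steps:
Y = 24 (Y = 8*3 = 24)
X = 0 (X = 0*(-2) = 0)
R(T, N) = N + T
134*(-152) + R((X*Y)*(-4), -12) = 134*(-152) + (-12 + (0*24)*(-4)) = -20368 + (-12 + 0*(-4)) = -20368 + (-12 + 0) = -20368 - 12 = -20380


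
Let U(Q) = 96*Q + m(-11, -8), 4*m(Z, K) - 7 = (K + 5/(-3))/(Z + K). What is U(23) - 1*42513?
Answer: -2297278/57 ≈ -40303.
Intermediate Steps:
m(Z, K) = 7/4 + (-5/3 + K)/(4*(K + Z)) (m(Z, K) = 7/4 + ((K + 5/(-3))/(Z + K))/4 = 7/4 + ((K + 5*(-⅓))/(K + Z))/4 = 7/4 + ((K - 5/3)/(K + Z))/4 = 7/4 + ((-5/3 + K)/(K + Z))/4 = 7/4 + (-5/3 + K)/(4*(K + Z)))
U(Q) = 107/57 + 96*Q (U(Q) = 96*Q + (-5 + 21*(-11) + 24*(-8))/(12*(-8 - 11)) = 96*Q + (1/12)*(-5 - 231 - 192)/(-19) = 96*Q + (1/12)*(-1/19)*(-428) = 96*Q + 107/57 = 107/57 + 96*Q)
U(23) - 1*42513 = (107/57 + 96*23) - 1*42513 = (107/57 + 2208) - 42513 = 125963/57 - 42513 = -2297278/57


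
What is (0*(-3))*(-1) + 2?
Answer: 2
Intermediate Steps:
(0*(-3))*(-1) + 2 = 0*(-1) + 2 = 0 + 2 = 2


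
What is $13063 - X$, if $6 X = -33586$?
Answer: $\frac{55982}{3} \approx 18661.0$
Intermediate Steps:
$X = - \frac{16793}{3}$ ($X = \frac{1}{6} \left(-33586\right) = - \frac{16793}{3} \approx -5597.7$)
$13063 - X = 13063 - - \frac{16793}{3} = 13063 + \frac{16793}{3} = \frac{55982}{3}$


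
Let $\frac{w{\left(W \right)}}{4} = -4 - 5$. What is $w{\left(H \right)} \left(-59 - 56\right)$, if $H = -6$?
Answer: $4140$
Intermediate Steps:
$w{\left(W \right)} = -36$ ($w{\left(W \right)} = 4 \left(-4 - 5\right) = 4 \left(-9\right) = -36$)
$w{\left(H \right)} \left(-59 - 56\right) = - 36 \left(-59 - 56\right) = \left(-36\right) \left(-115\right) = 4140$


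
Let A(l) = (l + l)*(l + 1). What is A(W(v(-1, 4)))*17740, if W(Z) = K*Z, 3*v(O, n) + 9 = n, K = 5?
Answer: 19514000/9 ≈ 2.1682e+6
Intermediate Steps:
v(O, n) = -3 + n/3
W(Z) = 5*Z
A(l) = 2*l*(1 + l) (A(l) = (2*l)*(1 + l) = 2*l*(1 + l))
A(W(v(-1, 4)))*17740 = (2*(5*(-3 + (1/3)*4))*(1 + 5*(-3 + (1/3)*4)))*17740 = (2*(5*(-3 + 4/3))*(1 + 5*(-3 + 4/3)))*17740 = (2*(5*(-5/3))*(1 + 5*(-5/3)))*17740 = (2*(-25/3)*(1 - 25/3))*17740 = (2*(-25/3)*(-22/3))*17740 = (1100/9)*17740 = 19514000/9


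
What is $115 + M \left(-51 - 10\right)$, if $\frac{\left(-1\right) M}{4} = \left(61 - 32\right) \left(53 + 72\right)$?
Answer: $884615$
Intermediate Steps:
$M = -14500$ ($M = - 4 \left(61 - 32\right) \left(53 + 72\right) = - 4 \cdot 29 \cdot 125 = \left(-4\right) 3625 = -14500$)
$115 + M \left(-51 - 10\right) = 115 - 14500 \left(-51 - 10\right) = 115 - -884500 = 115 + 884500 = 884615$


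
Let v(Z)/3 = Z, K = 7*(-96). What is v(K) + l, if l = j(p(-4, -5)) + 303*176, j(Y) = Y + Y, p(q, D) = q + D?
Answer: 51294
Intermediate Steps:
K = -672
v(Z) = 3*Z
p(q, D) = D + q
j(Y) = 2*Y
l = 53310 (l = 2*(-5 - 4) + 303*176 = 2*(-9) + 53328 = -18 + 53328 = 53310)
v(K) + l = 3*(-672) + 53310 = -2016 + 53310 = 51294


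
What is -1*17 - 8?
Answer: -25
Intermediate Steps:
-1*17 - 8 = -17 - 8 = -25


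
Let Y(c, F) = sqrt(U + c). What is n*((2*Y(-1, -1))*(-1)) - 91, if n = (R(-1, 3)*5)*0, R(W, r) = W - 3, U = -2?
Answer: -91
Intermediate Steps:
R(W, r) = -3 + W
Y(c, F) = sqrt(-2 + c)
n = 0 (n = ((-3 - 1)*5)*0 = -4*5*0 = -20*0 = 0)
n*((2*Y(-1, -1))*(-1)) - 91 = 0*((2*sqrt(-2 - 1))*(-1)) - 91 = 0*((2*sqrt(-3))*(-1)) - 91 = 0*((2*(I*sqrt(3)))*(-1)) - 91 = 0*((2*I*sqrt(3))*(-1)) - 91 = 0*(-2*I*sqrt(3)) - 91 = 0 - 91 = -91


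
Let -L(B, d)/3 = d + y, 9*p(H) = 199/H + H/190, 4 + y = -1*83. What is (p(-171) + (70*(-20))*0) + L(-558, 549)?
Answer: -21334069/15390 ≈ -1386.2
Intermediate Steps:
y = -87 (y = -4 - 1*83 = -4 - 83 = -87)
p(H) = H/1710 + 199/(9*H) (p(H) = (199/H + H/190)/9 = H/1710 + 199/(9*H))
L(B, d) = 261 - 3*d (L(B, d) = -3*(d - 87) = -3*(-87 + d) = 261 - 3*d)
(p(-171) + (70*(-20))*0) + L(-558, 549) = ((1/1710)*(37810 + (-171)²)/(-171) + (70*(-20))*0) + (261 - 3*549) = ((1/1710)*(-1/171)*(37810 + 29241) - 1400*0) + (261 - 1647) = ((1/1710)*(-1/171)*67051 + 0) - 1386 = (-3529/15390 + 0) - 1386 = -3529/15390 - 1386 = -21334069/15390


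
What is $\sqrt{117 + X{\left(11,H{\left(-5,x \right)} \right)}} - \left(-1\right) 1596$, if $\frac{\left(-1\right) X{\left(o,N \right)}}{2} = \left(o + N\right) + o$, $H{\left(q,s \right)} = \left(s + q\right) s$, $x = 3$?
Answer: $1596 + \sqrt{85} \approx 1605.2$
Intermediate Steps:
$H{\left(q,s \right)} = s \left(q + s\right)$ ($H{\left(q,s \right)} = \left(q + s\right) s = s \left(q + s\right)$)
$X{\left(o,N \right)} = - 4 o - 2 N$ ($X{\left(o,N \right)} = - 2 \left(\left(o + N\right) + o\right) = - 2 \left(\left(N + o\right) + o\right) = - 2 \left(N + 2 o\right) = - 4 o - 2 N$)
$\sqrt{117 + X{\left(11,H{\left(-5,x \right)} \right)}} - \left(-1\right) 1596 = \sqrt{117 - \left(44 + 2 \cdot 3 \left(-5 + 3\right)\right)} - \left(-1\right) 1596 = \sqrt{117 - \left(44 + 2 \cdot 3 \left(-2\right)\right)} - -1596 = \sqrt{117 - 32} + 1596 = \sqrt{85} + 1596 = 1596 + \sqrt{85}$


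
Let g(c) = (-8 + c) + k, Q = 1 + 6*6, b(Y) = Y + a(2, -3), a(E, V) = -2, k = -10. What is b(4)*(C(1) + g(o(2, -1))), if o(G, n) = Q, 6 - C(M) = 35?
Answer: -20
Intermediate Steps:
C(M) = -29 (C(M) = 6 - 1*35 = 6 - 35 = -29)
b(Y) = -2 + Y (b(Y) = Y - 2 = -2 + Y)
Q = 37 (Q = 1 + 36 = 37)
o(G, n) = 37
g(c) = -18 + c (g(c) = (-8 + c) - 10 = -18 + c)
b(4)*(C(1) + g(o(2, -1))) = (-2 + 4)*(-29 + (-18 + 37)) = 2*(-29 + 19) = 2*(-10) = -20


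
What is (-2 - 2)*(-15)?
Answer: 60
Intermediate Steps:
(-2 - 2)*(-15) = -4*(-15) = 60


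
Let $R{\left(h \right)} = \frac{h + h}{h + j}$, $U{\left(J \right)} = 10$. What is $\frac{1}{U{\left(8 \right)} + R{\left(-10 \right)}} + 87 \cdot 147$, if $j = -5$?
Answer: $\frac{434829}{34} \approx 12789.0$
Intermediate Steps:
$R{\left(h \right)} = \frac{2 h}{-5 + h}$ ($R{\left(h \right)} = \frac{h + h}{h - 5} = \frac{2 h}{-5 + h}$)
$\frac{1}{U{\left(8 \right)} + R{\left(-10 \right)}} + 87 \cdot 147 = \frac{1}{10 + 2 \left(-10\right) \frac{1}{-5 - 10}} + 87 \cdot 147 = \frac{1}{10 + 2 \left(-10\right) \frac{1}{-15}} + 12789 = \frac{1}{10 + 2 \left(-10\right) \left(- \frac{1}{15}\right)} + 12789 = \frac{1}{10 + \frac{4}{3}} + 12789 = \frac{1}{\frac{34}{3}} + 12789 = \frac{3}{34} + 12789 = \frac{434829}{34}$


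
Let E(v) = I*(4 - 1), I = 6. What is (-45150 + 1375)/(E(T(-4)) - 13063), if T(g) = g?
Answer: 8755/2609 ≈ 3.3557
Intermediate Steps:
E(v) = 18 (E(v) = 6*(4 - 1) = 6*3 = 18)
(-45150 + 1375)/(E(T(-4)) - 13063) = (-45150 + 1375)/(18 - 13063) = -43775/(-13045) = -43775*(-1/13045) = 8755/2609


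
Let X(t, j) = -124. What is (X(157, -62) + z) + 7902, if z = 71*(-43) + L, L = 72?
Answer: 4797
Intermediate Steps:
z = -2981 (z = 71*(-43) + 72 = -3053 + 72 = -2981)
(X(157, -62) + z) + 7902 = (-124 - 2981) + 7902 = -3105 + 7902 = 4797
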